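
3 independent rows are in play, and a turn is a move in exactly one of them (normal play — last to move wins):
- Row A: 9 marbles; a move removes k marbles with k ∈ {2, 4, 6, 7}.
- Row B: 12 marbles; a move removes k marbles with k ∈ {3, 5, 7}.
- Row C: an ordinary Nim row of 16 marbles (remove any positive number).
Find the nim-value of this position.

16

For row A, compute g(0), g(1), … with moves {2, 4, 6, 7}:
k:     0  1  2  3  4  5  6  7  8  9
g(k):  0  0  1  1  2  2  3  3  4  0
So g(9) = 0.
Build the Grundy sequence for row B with g(k) = mex{g(k−s) : s ∈ {3, 5, 7}, s ≤ k}:
k:     0  1  2  3  4  5  6  7  8  9 10 11 12
g(k):  0  0  0  1  1  1  2  2  2  3  0  0  0
So g(12) = 0.
Row C is a plain Nim row of size 16, so its Grundy value is 16.
By the Sprague-Grundy theorem, the Grundy value of a sum of independent games is the XOR of the component values.
Combined value = 0 XOR 0 XOR 16 = 16.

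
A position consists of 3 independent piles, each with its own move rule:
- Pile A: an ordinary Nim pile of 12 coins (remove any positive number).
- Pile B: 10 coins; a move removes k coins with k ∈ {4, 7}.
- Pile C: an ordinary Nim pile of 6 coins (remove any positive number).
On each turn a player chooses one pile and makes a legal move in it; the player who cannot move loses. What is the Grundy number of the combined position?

Pile A is a plain Nim pile of size 12, so its Grundy value is 12.
Grundy values for pile B (subtraction set {4, 7}):
k:     0  1  2  3  4  5  6  7  8  9 10
g(k):  0  0  0  0  1  1  1  1  2  2  2
So g(10) = 2.
Pile C is a plain Nim pile of size 6, so its Grundy value is 6.
The value of a disjunctive sum is the nim-sum of the parts.
Combined value = 12 XOR 2 XOR 6 = 8.

8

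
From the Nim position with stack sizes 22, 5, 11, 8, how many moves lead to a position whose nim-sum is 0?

1

In binary:
  10110  (22)
  00101  (5)
  01011  (11)
  01000  (8)
  -----
  10000  (16)
The overall nim-sum is X = 16. A stack of size p has a winning move iff p XOR X < p (reduce it to p XOR X).
  22: 22 XOR 16 = 6 < 22 — winning move (to 6).
  5: 5 XOR 16 = 21 ≥ 5 — no move.
  11: 11 XOR 16 = 27 ≥ 11 — no move.
  8: 8 XOR 16 = 24 ≥ 8 — no move.
That gives 1 winning move.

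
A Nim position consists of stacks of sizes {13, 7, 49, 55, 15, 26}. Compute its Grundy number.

25

Nim-sum: 13 ⊕ 7 ⊕ 49 ⊕ 55 ⊕ 15 ⊕ 26 = 25.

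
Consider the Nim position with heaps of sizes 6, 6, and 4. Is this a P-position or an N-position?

In binary:
  110  (6)
  110  (6)
  100  (4)
  ---
  100  (4)
The nim-sum is 4 ≠ 0, so this is an N-position: the player to move can win.

N-position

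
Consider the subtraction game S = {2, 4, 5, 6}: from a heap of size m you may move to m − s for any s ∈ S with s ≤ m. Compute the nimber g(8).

0

Grundy values for subtraction set {2, 4, 5, 6}:
g(0) = mex{} = 0
g(1) = mex{} = 0
g(2) = mex{0} = 1
g(3) = mex{0} = 1
g(4) = mex{0,1} = 2
g(5) = mex{0,1} = 2
g(6) = mex{0,1,2} = 3
g(7) = mex{0,1,2} = 3
g(8) = mex{1,2,3} = 0
So g(8) = 0.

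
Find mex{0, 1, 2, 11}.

The values 0, 1, 2 are all present; 3 is the first non-negative integer missing from the set.

3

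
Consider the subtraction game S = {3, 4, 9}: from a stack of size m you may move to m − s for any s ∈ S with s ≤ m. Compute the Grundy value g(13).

0

Compute g(0), g(1), … for moves {3, 4, 9}:
k:     0  1  2  3  4  5  6  7  8  9 10 11 12 13
g(k):  0  0  0  1  1  1  2  0  0  3  1  1  2  0
So g(13) = 0.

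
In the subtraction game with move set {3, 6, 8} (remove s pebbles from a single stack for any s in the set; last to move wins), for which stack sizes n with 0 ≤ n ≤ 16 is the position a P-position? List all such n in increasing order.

Build the Grundy sequence with g(k) = mex{g(k−s) : s ∈ {3, 6, 8}, s ≤ k}:
k:     0  1  2  3  4  5  6  7  8  9 10 11 12 13 14 15 16
g(k):  0  0  0  1  1  1  2  2  2  3  3  0  0  0  1  1  1
The P-positions (g = 0) in 0..16 are 0, 1, 2, 11, 12, 13.

0, 1, 2, 11, 12, 13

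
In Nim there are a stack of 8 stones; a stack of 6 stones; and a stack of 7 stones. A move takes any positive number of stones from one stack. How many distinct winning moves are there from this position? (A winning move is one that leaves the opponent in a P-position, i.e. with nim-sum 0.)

Nim-sum: 8 ⊕ 6 ⊕ 7 = 9.
The overall nim-sum is X = 9. A stack of size p has a winning move iff p XOR X < p (reduce it to p XOR X).
  8: 8 XOR 9 = 1 < 8 — winning move (to 1).
  6: 6 XOR 9 = 15 ≥ 6 — no move.
  7: 7 XOR 9 = 14 ≥ 7 — no move.
That gives 1 winning move.

1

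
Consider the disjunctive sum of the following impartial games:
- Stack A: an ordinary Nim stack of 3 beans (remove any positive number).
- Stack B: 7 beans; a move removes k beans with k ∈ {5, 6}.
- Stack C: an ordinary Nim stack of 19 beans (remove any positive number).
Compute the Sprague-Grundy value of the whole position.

Stack A is a plain Nim stack of size 3, so its Grundy value is 3.
Build the Grundy sequence for stack B with g(k) = mex{g(k−s) : s ∈ {5, 6}, s ≤ k}:
k:     0  1  2  3  4  5  6  7
g(k):  0  0  0  0  0  1  1  1
So g(7) = 1.
Stack C is a plain Nim stack of size 19, so its Grundy value is 19.
By the Sprague-Grundy theorem, the Grundy value of a sum of independent games is the XOR of the component values.
Combined value = 3 XOR 1 XOR 19 = 17.

17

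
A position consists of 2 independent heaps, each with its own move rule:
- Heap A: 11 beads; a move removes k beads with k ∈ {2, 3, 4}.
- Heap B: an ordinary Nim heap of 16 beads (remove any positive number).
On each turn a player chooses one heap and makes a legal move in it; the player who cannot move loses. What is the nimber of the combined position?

For heap A, compute g(0), g(1), … with moves {2, 3, 4}:
g(0) = mex{} = 0
g(1) = mex{} = 0
g(2) = mex{0} = 1
g(3) = mex{0} = 1
g(4) = mex{0,1} = 2
g(5) = mex{0,1} = 2
g(6) = mex{1,2} = 0
g(7) = mex{1,2} = 0
g(8) = mex{0,2} = 1
g(9) = mex{0,2} = 1
g(10) = mex{0,1} = 2
g(11) = mex{0,1} = 2
So g(11) = 2.
Heap B is a plain Nim heap of size 16, so its Grundy value is 16.
By the Sprague-Grundy theorem, the Grundy value of a sum of independent games is the XOR of the component values.
Combined value = 2 XOR 16 = 18.

18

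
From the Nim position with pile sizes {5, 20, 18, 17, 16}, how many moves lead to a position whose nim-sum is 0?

1

Compute the nim-sum pairwise:
5 ^ 20 = 17
17 ^ 18 = 3
3 ^ 17 = 18
18 ^ 16 = 2
The overall nim-sum is X = 2. A pile of size p has a winning move iff p XOR X < p (reduce it to p XOR X).
  5: 5 XOR 2 = 7 ≥ 5 — no move.
  20: 20 XOR 2 = 22 ≥ 20 — no move.
  18: 18 XOR 2 = 16 < 18 — winning move (to 16).
  17: 17 XOR 2 = 19 ≥ 17 — no move.
  16: 16 XOR 2 = 18 ≥ 16 — no move.
That gives 1 winning move.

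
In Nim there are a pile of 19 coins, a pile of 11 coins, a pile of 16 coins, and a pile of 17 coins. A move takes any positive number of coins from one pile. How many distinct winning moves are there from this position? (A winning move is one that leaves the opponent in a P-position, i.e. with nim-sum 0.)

3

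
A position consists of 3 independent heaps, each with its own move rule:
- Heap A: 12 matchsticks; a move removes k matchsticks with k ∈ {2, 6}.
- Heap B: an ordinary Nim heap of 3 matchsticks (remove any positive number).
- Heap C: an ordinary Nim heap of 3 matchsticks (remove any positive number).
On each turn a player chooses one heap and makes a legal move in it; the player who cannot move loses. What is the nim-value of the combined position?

0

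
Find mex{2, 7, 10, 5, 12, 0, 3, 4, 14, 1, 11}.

6

The values 0, 1, 2, 3, 4, 5 are all present; 6 is the first non-negative integer missing from the set.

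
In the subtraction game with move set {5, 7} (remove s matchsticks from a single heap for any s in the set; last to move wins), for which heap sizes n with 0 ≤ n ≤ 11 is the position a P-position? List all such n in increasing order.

0, 1, 2, 3, 4

Grundy values for subtraction set {5, 7}:
k:     0  1  2  3  4  5  6  7  8  9 10 11
g(k):  0  0  0  0  0  1  1  1  1  1  2  2
The P-positions (g = 0) in 0..11 are 0, 1, 2, 3, 4.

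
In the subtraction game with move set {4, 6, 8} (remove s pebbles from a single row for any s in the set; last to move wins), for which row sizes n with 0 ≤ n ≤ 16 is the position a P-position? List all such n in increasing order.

0, 1, 2, 3, 12, 13, 14, 15

Compute g(0), g(1), … for moves {4, 6, 8}:
k:     0  1  2  3  4  5  6  7  8  9 10 11 12 13 14 15 16
g(k):  0  0  0  0  1  1  1  1  2  2  2  2  0  0  0  0  1
The P-positions (g = 0) in 0..16 are 0, 1, 2, 3, 12, 13, 14, 15.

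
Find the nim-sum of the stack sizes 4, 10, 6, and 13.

5

Compute the nim-sum pairwise:
4 XOR 10 = 14
14 XOR 6 = 8
8 XOR 13 = 5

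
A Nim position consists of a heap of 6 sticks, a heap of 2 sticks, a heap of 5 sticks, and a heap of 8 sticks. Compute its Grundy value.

9

Nim-sum: 6 ⊕ 2 ⊕ 5 ⊕ 8 = 9.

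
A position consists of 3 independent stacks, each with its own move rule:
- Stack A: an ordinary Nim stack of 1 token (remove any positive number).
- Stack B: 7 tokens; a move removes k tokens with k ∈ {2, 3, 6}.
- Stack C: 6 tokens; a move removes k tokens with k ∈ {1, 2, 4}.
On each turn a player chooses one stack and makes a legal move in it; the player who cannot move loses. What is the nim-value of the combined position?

Stack A is a plain Nim stack of size 1, so its Grundy value is 1.
Build the Grundy sequence for stack B with g(k) = mex{g(k−s) : s ∈ {2, 3, 6}, s ≤ k}:
g(0) = mex{} = 0
g(1) = mex{} = 0
g(2) = mex{0} = 1
g(3) = mex{0} = 1
g(4) = mex{0,1} = 2
g(5) = mex{1} = 0
g(6) = mex{0,1,2} = 3
g(7) = mex{0,2} = 1
So g(7) = 1.
Build the Grundy sequence for stack C with g(k) = mex{g(k−s) : s ∈ {1, 2, 4}, s ≤ k}:
g(0) = mex{} = 0
g(1) = mex{0} = 1
g(2) = mex{0,1} = 2
g(3) = mex{1,2} = 0
g(4) = mex{0,2} = 1
g(5) = mex{0,1} = 2
g(6) = mex{1,2} = 0
So g(6) = 0.
By the Sprague-Grundy theorem, the Grundy value of a sum of independent games is the XOR of the component values.
Combined value = 1 ⊕ 1 ⊕ 0 = 0.

0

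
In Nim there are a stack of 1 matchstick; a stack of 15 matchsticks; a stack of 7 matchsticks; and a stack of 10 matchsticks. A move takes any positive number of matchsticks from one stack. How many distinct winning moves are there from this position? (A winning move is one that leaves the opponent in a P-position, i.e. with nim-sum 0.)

3

Nim-sum: 1 ^ 15 ^ 7 ^ 10 = 3.
The overall nim-sum is X = 3. A stack of size p has a winning move iff p XOR X < p (reduce it to p XOR X).
  1: 1 XOR 3 = 2 ≥ 1 — no move.
  15: 15 XOR 3 = 12 < 15 — winning move (to 12).
  7: 7 XOR 3 = 4 < 7 — winning move (to 4).
  10: 10 XOR 3 = 9 < 10 — winning move (to 9).
That gives 3 winning moves.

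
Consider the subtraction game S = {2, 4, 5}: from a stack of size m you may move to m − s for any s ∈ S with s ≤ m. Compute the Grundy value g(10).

Build the Grundy sequence with g(k) = mex{g(k−s) : s ∈ {2, 4, 5}, s ≤ k}:
k:     0  1  2  3  4  5  6  7  8  9 10
g(k):  0  0  1  1  2  2  3  0  0  1  1
So g(10) = 1.

1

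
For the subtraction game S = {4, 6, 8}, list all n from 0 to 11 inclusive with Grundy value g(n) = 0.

Build the Grundy sequence with g(k) = mex{g(k−s) : s ∈ {4, 6, 8}, s ≤ k}:
g(0) = mex{} = 0
g(1) = mex{} = 0
g(2) = mex{} = 0
g(3) = mex{} = 0
g(4) = mex{0} = 1
g(5) = mex{0} = 1
g(6) = mex{0} = 1
g(7) = mex{0} = 1
g(8) = mex{0,1} = 2
g(9) = mex{0,1} = 2
g(10) = mex{0,1} = 2
g(11) = mex{0,1} = 2
The P-positions (g = 0) in 0..11 are 0, 1, 2, 3.

0, 1, 2, 3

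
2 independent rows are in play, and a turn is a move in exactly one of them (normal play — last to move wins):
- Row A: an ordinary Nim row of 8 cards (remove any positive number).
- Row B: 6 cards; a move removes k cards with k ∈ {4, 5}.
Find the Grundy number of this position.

9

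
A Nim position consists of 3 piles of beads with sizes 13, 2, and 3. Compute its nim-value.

12

Compute the nim-sum pairwise:
13 XOR 2 = 15
15 XOR 3 = 12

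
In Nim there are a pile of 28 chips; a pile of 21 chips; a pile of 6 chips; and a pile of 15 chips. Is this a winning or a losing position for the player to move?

Write each in binary and XOR column by column:
  11100  (28)
  10101  (21)
  00110  (6)
  01111  (15)
  -----
  00000  (0)
The nim-sum is 0, so this is a P-position: the player to move is in a losing position under optimal play.

Losing position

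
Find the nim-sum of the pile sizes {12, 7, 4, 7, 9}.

1

Write each in binary and XOR column by column:
  1100  (12)
  0111  (7)
  0100  (4)
  0111  (7)
  1001  (9)
  ----
  0001  (1)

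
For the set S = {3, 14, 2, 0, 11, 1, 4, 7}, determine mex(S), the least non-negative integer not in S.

The values 0, 1, 2, 3, 4 are all present; 5 is the first non-negative integer missing from the set.

5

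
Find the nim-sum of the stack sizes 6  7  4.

5

Nim-sum: 6 ⊕ 7 ⊕ 4 = 5.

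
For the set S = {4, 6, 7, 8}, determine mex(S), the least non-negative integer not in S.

0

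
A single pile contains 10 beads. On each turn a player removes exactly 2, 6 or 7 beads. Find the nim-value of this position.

3

Grundy values for subtraction set {2, 6, 7}:
k:     0  1  2  3  4  5  6  7  8  9 10
g(k):  0  0  1  1  0  0  1  1  2  0  3
So g(10) = 3.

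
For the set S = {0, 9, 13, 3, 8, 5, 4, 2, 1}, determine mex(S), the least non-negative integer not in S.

6

The values 0, 1, 2, 3, 4, 5 are all present; 6 is the first non-negative integer missing from the set.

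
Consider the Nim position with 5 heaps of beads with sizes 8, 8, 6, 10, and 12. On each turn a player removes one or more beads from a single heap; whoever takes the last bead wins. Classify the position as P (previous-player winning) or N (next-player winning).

Compute the nim-sum pairwise:
8 ⊕ 8 = 0
0 ⊕ 6 = 6
6 ⊕ 10 = 12
12 ⊕ 12 = 0
The nim-sum is 0, so this is a P-position: the player to move is in a losing position under optimal play.

P-position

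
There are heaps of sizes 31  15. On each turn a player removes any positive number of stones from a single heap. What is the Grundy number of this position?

16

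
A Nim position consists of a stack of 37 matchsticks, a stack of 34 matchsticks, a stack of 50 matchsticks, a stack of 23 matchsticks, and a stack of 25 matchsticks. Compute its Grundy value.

59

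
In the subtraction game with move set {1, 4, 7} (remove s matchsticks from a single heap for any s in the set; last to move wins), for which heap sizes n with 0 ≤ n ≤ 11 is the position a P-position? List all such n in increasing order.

0, 2, 5, 8, 10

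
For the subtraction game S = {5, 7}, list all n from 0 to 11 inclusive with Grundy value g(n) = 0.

0, 1, 2, 3, 4

Compute g(0), g(1), … for moves {5, 7}:
g(0) = mex{} = 0
g(1) = mex{} = 0
g(2) = mex{} = 0
g(3) = mex{} = 0
g(4) = mex{} = 0
g(5) = mex{0} = 1
g(6) = mex{0} = 1
g(7) = mex{0} = 1
g(8) = mex{0} = 1
g(9) = mex{0} = 1
g(10) = mex{0,1} = 2
g(11) = mex{0,1} = 2
The P-positions (g = 0) in 0..11 are 0, 1, 2, 3, 4.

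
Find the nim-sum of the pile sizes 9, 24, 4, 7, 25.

11

Nim-sum: 9 XOR 24 XOR 4 XOR 7 XOR 25 = 11.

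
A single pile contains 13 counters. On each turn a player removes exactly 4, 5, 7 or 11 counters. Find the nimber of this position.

Grundy values for subtraction set {4, 5, 7, 11}:
k:     0  1  2  3  4  5  6  7  8  9 10 11 12 13
g(k):  0  0  0  0  1  1  1  1  2  2  2  2  3  3
So g(13) = 3.

3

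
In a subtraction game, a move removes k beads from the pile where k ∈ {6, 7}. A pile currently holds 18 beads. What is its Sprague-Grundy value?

Compute g(0), g(1), … for moves {6, 7}:
k:     0  1  2  3  4  5  6  7  8  9 10 11 12 13 14 15 16 17 18
g(k):  0  0  0  0  0  0  1  1  1  1  1  1  2  0  0  0  0  0  0
So g(18) = 0.

0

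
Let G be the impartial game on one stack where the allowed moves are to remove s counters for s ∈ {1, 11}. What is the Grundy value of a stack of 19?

1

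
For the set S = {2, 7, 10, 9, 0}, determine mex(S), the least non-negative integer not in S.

0 is in the set but 1 is not, so the mex is 1.

1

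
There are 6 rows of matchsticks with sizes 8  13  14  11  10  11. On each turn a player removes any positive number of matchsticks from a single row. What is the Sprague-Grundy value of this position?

1

Compute the nim-sum pairwise:
8 XOR 13 = 5
5 XOR 14 = 11
11 XOR 11 = 0
0 XOR 10 = 10
10 XOR 11 = 1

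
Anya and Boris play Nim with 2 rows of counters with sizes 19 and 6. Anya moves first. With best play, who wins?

Anya wins

Nim-sum: 19 ⊕ 6 = 21.
The nim-sum is 21 ≠ 0, so this is an N-position: the player to move can win; Anya has a winning move.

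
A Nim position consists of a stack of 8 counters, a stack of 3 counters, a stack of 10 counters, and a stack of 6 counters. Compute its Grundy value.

7

Nim-sum: 8 XOR 3 XOR 10 XOR 6 = 7.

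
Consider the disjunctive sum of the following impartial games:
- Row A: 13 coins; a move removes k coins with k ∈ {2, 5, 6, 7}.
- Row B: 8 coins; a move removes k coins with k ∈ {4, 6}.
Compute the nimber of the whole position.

2

Grundy values for row A (subtraction set {2, 5, 6, 7}):
g(0) = mex{} = 0
g(1) = mex{} = 0
g(2) = mex{0} = 1
g(3) = mex{0} = 1
g(4) = mex{1} = 0
g(5) = mex{0,1} = 2
g(6) = mex{0} = 1
g(7) = mex{0,1,2} = 3
g(8) = mex{0,1} = 2
g(9) = mex{0,1,3} = 2
g(10) = mex{0,1,2} = 3
g(11) = mex{0,1,2} = 3
g(12) = mex{1,2,3} = 0
g(13) = mex{1,2,3} = 0
So g(13) = 0.
For row B, compute g(0), g(1), … with moves {4, 6}:
g(0) = mex{} = 0
g(1) = mex{} = 0
g(2) = mex{} = 0
g(3) = mex{} = 0
g(4) = mex{0} = 1
g(5) = mex{0} = 1
g(6) = mex{0} = 1
g(7) = mex{0} = 1
g(8) = mex{0,1} = 2
So g(8) = 2.
By the Sprague-Grundy theorem, the Grundy value of a sum of independent games is the XOR of the component values.
Combined value = 0 XOR 2 = 2.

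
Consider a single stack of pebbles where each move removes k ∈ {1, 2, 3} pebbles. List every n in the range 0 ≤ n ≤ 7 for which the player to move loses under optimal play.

Compute g(0), g(1), … for moves {1, 2, 3}:
k:     0  1  2  3  4  5  6  7
g(k):  0  1  2  3  0  1  2  3
The P-positions (g = 0) in 0..7 are 0, 4.

0, 4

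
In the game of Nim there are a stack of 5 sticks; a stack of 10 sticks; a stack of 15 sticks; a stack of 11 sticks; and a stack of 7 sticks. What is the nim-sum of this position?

Nim-sum: 5 XOR 10 XOR 15 XOR 11 XOR 7 = 12.

12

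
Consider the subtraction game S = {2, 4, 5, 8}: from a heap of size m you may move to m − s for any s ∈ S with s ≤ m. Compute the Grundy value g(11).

2

Build the Grundy sequence with g(k) = mex{g(k−s) : s ∈ {2, 4, 5, 8}, s ≤ k}:
g(0) = mex{} = 0
g(1) = mex{} = 0
g(2) = mex{0} = 1
g(3) = mex{0} = 1
g(4) = mex{0,1} = 2
g(5) = mex{0,1} = 2
g(6) = mex{0,1,2} = 3
g(7) = mex{1,2} = 0
g(8) = mex{0,1,2,3} = 4
g(9) = mex{0,2} = 1
g(10) = mex{1,2,3,4} = 0
g(11) = mex{0,1,3} = 2
So g(11) = 2.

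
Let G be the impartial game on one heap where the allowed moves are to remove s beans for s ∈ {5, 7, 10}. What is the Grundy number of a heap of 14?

Compute g(0), g(1), … for moves {5, 7, 10}:
k:     0  1  2  3  4  5  6  7  8  9 10 11 12 13 14
g(k):  0  0  0  0  0  1  1  1  1  1  2  2  2  2  2
So g(14) = 2.

2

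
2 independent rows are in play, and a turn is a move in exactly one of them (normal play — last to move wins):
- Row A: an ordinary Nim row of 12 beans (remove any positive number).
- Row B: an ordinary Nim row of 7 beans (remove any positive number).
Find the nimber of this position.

11

Row A is a plain Nim row of size 12, so its Grundy value is 12.
Row B is a plain Nim row of size 7, so its Grundy value is 7.
By the Sprague-Grundy theorem, the Grundy value of a sum of independent games is the XOR of the component values.
Combined value = 12 ⊕ 7 = 11.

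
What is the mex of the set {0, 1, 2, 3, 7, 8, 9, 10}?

The values 0, 1, 2, 3 are all present; 4 is the first non-negative integer missing from the set.

4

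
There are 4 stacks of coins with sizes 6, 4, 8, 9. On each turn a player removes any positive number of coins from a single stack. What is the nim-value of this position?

3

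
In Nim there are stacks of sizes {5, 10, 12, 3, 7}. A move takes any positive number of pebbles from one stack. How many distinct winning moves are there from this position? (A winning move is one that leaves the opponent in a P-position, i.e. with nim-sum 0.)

Compute the nim-sum pairwise:
5 ⊕ 10 = 15
15 ⊕ 12 = 3
3 ⊕ 3 = 0
0 ⊕ 7 = 7
The overall nim-sum is X = 7. A stack of size p has a winning move iff p XOR X < p (reduce it to p XOR X).
  5: 5 XOR 7 = 2 < 5 — winning move (to 2).
  10: 10 XOR 7 = 13 ≥ 10 — no move.
  12: 12 XOR 7 = 11 < 12 — winning move (to 11).
  3: 3 XOR 7 = 4 ≥ 3 — no move.
  7: 7 XOR 7 = 0 < 7 — winning move (to 0).
That gives 3 winning moves.

3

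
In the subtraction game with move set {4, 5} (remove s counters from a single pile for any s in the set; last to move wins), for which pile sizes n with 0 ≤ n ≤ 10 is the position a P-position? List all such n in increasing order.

0, 1, 2, 3, 9, 10

Compute g(0), g(1), … for moves {4, 5}:
g(0) = mex{} = 0
g(1) = mex{} = 0
g(2) = mex{} = 0
g(3) = mex{} = 0
g(4) = mex{0} = 1
g(5) = mex{0} = 1
g(6) = mex{0} = 1
g(7) = mex{0} = 1
g(8) = mex{0,1} = 2
g(9) = mex{1} = 0
g(10) = mex{1} = 0
The P-positions (g = 0) in 0..10 are 0, 1, 2, 3, 9, 10.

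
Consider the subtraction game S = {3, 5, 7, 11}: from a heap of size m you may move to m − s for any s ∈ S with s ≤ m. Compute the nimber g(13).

Compute g(0), g(1), … for moves {3, 5, 7, 11}:
k:     0  1  2  3  4  5  6  7  8  9 10 11 12 13
g(k):  0  0  0  1  1  1  2  2  2  3  0  3  4  1
So g(13) = 1.

1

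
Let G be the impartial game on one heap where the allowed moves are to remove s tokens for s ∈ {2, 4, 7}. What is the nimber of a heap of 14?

1

Grundy values for subtraction set {2, 4, 7}:
g(0) = mex{} = 0
g(1) = mex{} = 0
g(2) = mex{0} = 1
g(3) = mex{0} = 1
g(4) = mex{0,1} = 2
g(5) = mex{0,1} = 2
g(6) = mex{1,2} = 0
g(7) = mex{0,1,2} = 3
g(8) = mex{0,2} = 1
g(9) = mex{1,2,3} = 0
g(10) = mex{0,1} = 2
g(11) = mex{0,2,3} = 1
g(12) = mex{1,2} = 0
g(13) = mex{0,1} = 2
g(14) = mex{0,2,3} = 1
So g(14) = 1.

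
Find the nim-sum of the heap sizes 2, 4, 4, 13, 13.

Compute the nim-sum pairwise:
2 ⊕ 4 = 6
6 ⊕ 4 = 2
2 ⊕ 13 = 15
15 ⊕ 13 = 2

2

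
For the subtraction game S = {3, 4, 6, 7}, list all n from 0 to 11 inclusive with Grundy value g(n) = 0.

0, 1, 2, 10, 11

Build the Grundy sequence with g(k) = mex{g(k−s) : s ∈ {3, 4, 6, 7}, s ≤ k}:
g(0) = mex{} = 0
g(1) = mex{} = 0
g(2) = mex{} = 0
g(3) = mex{0} = 1
g(4) = mex{0} = 1
g(5) = mex{0} = 1
g(6) = mex{0,1} = 2
g(7) = mex{0,1} = 2
g(8) = mex{0,1} = 2
g(9) = mex{0,1,2} = 3
g(10) = mex{1,2} = 0
g(11) = mex{1,2} = 0
The P-positions (g = 0) in 0..11 are 0, 1, 2, 10, 11.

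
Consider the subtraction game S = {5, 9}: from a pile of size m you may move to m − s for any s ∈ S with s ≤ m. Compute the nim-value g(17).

0

Grundy values for subtraction set {5, 9}:
k:     0  1  2  3  4  5  6  7  8  9 10 11 12 13 14 15 16 17
g(k):  0  0  0  0  0  1  1  1  1  1  2  2  2  2  0  0  0  0
So g(17) = 0.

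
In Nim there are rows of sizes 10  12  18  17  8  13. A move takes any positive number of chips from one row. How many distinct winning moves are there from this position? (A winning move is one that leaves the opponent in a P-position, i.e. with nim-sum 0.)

Compute the nim-sum pairwise:
10 ^ 12 = 6
6 ^ 18 = 20
20 ^ 17 = 5
5 ^ 8 = 13
13 ^ 13 = 0
The nim-sum is already 0, so every move leaves a nonzero nim-sum — there are no winning moves.

0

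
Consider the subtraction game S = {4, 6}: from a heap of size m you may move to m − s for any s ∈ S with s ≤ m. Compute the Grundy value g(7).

Build the Grundy sequence with g(k) = mex{g(k−s) : s ∈ {4, 6}, s ≤ k}:
k:     0  1  2  3  4  5  6  7
g(k):  0  0  0  0  1  1  1  1
So g(7) = 1.

1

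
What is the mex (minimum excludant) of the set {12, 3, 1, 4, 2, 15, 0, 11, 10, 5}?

6

The values 0, 1, 2, 3, 4, 5 are all present; 6 is the first non-negative integer missing from the set.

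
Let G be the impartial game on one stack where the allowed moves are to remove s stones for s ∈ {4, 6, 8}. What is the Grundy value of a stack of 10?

Grundy values for subtraction set {4, 6, 8}:
g(0) = mex{} = 0
g(1) = mex{} = 0
g(2) = mex{} = 0
g(3) = mex{} = 0
g(4) = mex{0} = 1
g(5) = mex{0} = 1
g(6) = mex{0} = 1
g(7) = mex{0} = 1
g(8) = mex{0,1} = 2
g(9) = mex{0,1} = 2
g(10) = mex{0,1} = 2
So g(10) = 2.

2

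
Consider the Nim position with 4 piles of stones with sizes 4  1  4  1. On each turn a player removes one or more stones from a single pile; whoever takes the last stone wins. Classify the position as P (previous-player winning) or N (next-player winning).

Compute the nim-sum pairwise:
4 ⊕ 1 = 5
5 ⊕ 4 = 1
1 ⊕ 1 = 0
The nim-sum is 0, so this is a P-position: the player to move is in a losing position under optimal play.

P-position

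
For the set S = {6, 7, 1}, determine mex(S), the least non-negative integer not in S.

0 is not in the set, so the mex is 0.

0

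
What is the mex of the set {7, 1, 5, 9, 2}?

0

0 is not in the set, so the mex is 0.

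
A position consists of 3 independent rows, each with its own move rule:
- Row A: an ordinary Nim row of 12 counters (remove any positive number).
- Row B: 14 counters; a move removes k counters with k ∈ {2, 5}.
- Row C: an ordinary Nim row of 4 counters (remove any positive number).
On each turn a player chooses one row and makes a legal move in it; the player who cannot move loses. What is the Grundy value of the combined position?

8

Row A is a plain Nim row of size 12, so its Grundy value is 12.
For row B, compute g(0), g(1), … with moves {2, 5}:
g(0) = mex{} = 0
g(1) = mex{} = 0
g(2) = mex{0} = 1
g(3) = mex{0} = 1
g(4) = mex{1} = 0
g(5) = mex{0,1} = 2
g(6) = mex{0} = 1
g(7) = mex{1,2} = 0
g(8) = mex{1} = 0
g(9) = mex{0} = 1
g(10) = mex{0,2} = 1
g(11) = mex{1} = 0
g(12) = mex{0,1} = 2
g(13) = mex{0} = 1
g(14) = mex{1,2} = 0
So g(14) = 0.
Row C is a plain Nim row of size 4, so its Grundy value is 4.
By the Sprague-Grundy theorem, the Grundy value of a sum of independent games is the XOR of the component values.
Combined value = 12 ⊕ 0 ⊕ 4 = 8.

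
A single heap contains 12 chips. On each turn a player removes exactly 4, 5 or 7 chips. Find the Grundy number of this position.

0

Grundy values for subtraction set {4, 5, 7}:
k:     0  1  2  3  4  5  6  7  8  9 10 11 12
g(k):  0  0  0  0  1  1  1  1  2  2  2  0  0
So g(12) = 0.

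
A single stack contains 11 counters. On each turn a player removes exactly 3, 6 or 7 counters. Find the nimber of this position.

Build the Grundy sequence with g(k) = mex{g(k−s) : s ∈ {3, 6, 7}, s ≤ k}:
g(0) = mex{} = 0
g(1) = mex{} = 0
g(2) = mex{} = 0
g(3) = mex{0} = 1
g(4) = mex{0} = 1
g(5) = mex{0} = 1
g(6) = mex{0,1} = 2
g(7) = mex{0,1} = 2
g(8) = mex{0,1} = 2
g(9) = mex{0,1,2} = 3
g(10) = mex{1,2} = 0
g(11) = mex{1,2} = 0
So g(11) = 0.

0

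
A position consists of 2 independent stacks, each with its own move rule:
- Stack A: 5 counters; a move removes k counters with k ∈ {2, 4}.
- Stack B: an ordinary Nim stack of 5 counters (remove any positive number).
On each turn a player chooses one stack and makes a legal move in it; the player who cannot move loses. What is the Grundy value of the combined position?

7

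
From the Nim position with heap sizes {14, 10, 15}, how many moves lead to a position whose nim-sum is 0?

3

Nim-sum: 14 ⊕ 10 ⊕ 15 = 11.
The overall nim-sum is X = 11. A heap of size p has a winning move iff p XOR X < p (reduce it to p XOR X).
  14: 14 XOR 11 = 5 < 14 — winning move (to 5).
  10: 10 XOR 11 = 1 < 10 — winning move (to 1).
  15: 15 XOR 11 = 4 < 15 — winning move (to 4).
That gives 3 winning moves.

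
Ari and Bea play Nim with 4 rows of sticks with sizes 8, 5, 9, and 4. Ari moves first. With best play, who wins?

Nim-sum: 8 ^ 5 ^ 9 ^ 4 = 0.
The nim-sum is 0, so this is a P-position: the player to move is in a losing position under optimal play; Ari is about to move from it and so loses — Bea wins.

Bea wins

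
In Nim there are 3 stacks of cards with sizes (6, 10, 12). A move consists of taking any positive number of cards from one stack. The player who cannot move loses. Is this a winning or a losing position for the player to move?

Losing position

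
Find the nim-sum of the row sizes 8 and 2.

10

Nim-sum: 8 ^ 2 = 10.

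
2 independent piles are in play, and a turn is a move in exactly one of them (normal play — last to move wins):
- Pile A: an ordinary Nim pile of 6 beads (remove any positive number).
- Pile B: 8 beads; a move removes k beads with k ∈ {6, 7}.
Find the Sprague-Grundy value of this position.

7

Pile A is a plain Nim pile of size 6, so its Grundy value is 6.
Build the Grundy sequence for pile B with g(k) = mex{g(k−s) : s ∈ {6, 7}, s ≤ k}:
k:     0  1  2  3  4  5  6  7  8
g(k):  0  0  0  0  0  0  1  1  1
So g(8) = 1.
The value of a disjunctive sum is the nim-sum of the parts.
Combined value = 6 ⊕ 1 = 7.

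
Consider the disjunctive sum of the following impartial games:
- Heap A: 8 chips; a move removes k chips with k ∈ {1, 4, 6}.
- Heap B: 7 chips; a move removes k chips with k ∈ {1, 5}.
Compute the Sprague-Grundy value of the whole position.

0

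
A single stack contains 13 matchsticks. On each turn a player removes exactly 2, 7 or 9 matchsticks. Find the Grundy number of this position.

Compute g(0), g(1), … for moves {2, 7, 9}:
g(0) = mex{} = 0
g(1) = mex{} = 0
g(2) = mex{0} = 1
g(3) = mex{0} = 1
g(4) = mex{1} = 0
g(5) = mex{1} = 0
g(6) = mex{0} = 1
g(7) = mex{0} = 1
g(8) = mex{0,1} = 2
g(9) = mex{0,1} = 2
g(10) = mex{0,1,2} = 3
g(11) = mex{0,1,2} = 3
g(12) = mex{0,1,3} = 2
g(13) = mex{0,1,3} = 2
So g(13) = 2.

2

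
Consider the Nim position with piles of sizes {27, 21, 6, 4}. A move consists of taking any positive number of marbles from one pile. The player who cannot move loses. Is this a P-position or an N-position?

N-position

Compute the nim-sum pairwise:
27 ⊕ 21 = 14
14 ⊕ 6 = 8
8 ⊕ 4 = 12
The nim-sum is 12 ≠ 0, so this is an N-position: the player to move can win.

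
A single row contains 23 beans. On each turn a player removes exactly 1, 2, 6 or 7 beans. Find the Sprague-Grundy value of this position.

4

Build the Grundy sequence with g(k) = mex{g(k−s) : s ∈ {1, 2, 6, 7}, s ≤ k}:
k:     0  1  2  3  4  5  6  7  8  9 10 11 12 13 14 15 16 17 18 19 20 21 22 23
g(k):  0  1  2  0  1  2  3  4  0  1  2  0  1  2  3  4  0  1  2  0  1  2  3  4
So g(23) = 4.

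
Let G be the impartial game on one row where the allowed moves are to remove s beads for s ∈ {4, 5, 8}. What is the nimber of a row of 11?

Grundy values for subtraction set {4, 5, 8}:
k:     0  1  2  3  4  5  6  7  8  9 10 11
g(k):  0  0  0  0  1  1  1  1  2  2  2  2
So g(11) = 2.

2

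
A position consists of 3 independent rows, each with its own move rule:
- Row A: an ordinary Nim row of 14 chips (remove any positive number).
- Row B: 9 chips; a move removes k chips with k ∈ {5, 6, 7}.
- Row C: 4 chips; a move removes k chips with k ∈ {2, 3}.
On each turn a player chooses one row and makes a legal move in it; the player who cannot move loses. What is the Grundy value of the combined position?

13

Row A is a plain Nim row of size 14, so its Grundy value is 14.
Build the Grundy sequence for row B with g(k) = mex{g(k−s) : s ∈ {5, 6, 7}, s ≤ k}:
g(0) = mex{} = 0
g(1) = mex{} = 0
g(2) = mex{} = 0
g(3) = mex{} = 0
g(4) = mex{} = 0
g(5) = mex{0} = 1
g(6) = mex{0} = 1
g(7) = mex{0} = 1
g(8) = mex{0} = 1
g(9) = mex{0} = 1
So g(9) = 1.
Build the Grundy sequence for row C with g(k) = mex{g(k−s) : s ∈ {2, 3}, s ≤ k}:
k:     0  1  2  3  4
g(k):  0  0  1  1  2
So g(4) = 2.
By the Sprague-Grundy theorem, the Grundy value of a sum of independent games is the XOR of the component values.
Combined value = 14 ⊕ 1 ⊕ 2 = 13.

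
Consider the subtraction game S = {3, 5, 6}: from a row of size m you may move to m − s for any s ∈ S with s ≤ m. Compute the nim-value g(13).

1

Build the Grundy sequence with g(k) = mex{g(k−s) : s ∈ {3, 5, 6}, s ≤ k}:
k:     0  1  2  3  4  5  6  7  8  9 10 11 12 13
g(k):  0  0  0  1  1  1  2  2  2  0  0  0  1  1
So g(13) = 1.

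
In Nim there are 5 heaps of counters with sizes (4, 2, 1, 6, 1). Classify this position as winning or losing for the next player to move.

Losing position

Bitwise XOR of the heap sizes:
  100  (4)
  010  (2)
  001  (1)
  110  (6)
  001  (1)
  ---
  000  (0)
The nim-sum is 0, so this is a P-position: the player to move is in a losing position under optimal play.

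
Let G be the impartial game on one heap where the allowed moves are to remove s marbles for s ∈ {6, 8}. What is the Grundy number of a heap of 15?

Grundy values for subtraction set {6, 8}:
k:     0  1  2  3  4  5  6  7  8  9 10 11 12 13 14 15
g(k):  0  0  0  0  0  0  1  1  1  1  1  1  2  2  0  0
So g(15) = 0.

0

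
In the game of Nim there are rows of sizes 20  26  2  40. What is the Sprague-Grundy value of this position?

36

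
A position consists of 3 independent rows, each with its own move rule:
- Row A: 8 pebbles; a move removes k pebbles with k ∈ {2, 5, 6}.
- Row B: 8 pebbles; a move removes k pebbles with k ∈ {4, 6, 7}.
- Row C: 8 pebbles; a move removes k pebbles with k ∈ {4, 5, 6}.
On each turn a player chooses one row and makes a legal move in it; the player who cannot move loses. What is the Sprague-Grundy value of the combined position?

0

Grundy values for row A (subtraction set {2, 5, 6}):
k:     0  1  2  3  4  5  6  7  8
g(k):  0  0  1  1  0  2  1  3  0
So g(8) = 0.
For row B, compute g(0), g(1), … with moves {4, 6, 7}:
k:     0  1  2  3  4  5  6  7  8
g(k):  0  0  0  0  1  1  1  1  2
So g(8) = 2.
For row C, compute g(0), g(1), … with moves {4, 5, 6}:
k:     0  1  2  3  4  5  6  7  8
g(k):  0  0  0  0  1  1  1  1  2
So g(8) = 2.
By the Sprague-Grundy theorem, the Grundy value of a sum of independent games is the XOR of the component values.
Combined value = 0 XOR 2 XOR 2 = 0.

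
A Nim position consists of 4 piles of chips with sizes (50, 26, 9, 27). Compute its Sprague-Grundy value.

Nim-sum: 50 XOR 26 XOR 9 XOR 27 = 58.

58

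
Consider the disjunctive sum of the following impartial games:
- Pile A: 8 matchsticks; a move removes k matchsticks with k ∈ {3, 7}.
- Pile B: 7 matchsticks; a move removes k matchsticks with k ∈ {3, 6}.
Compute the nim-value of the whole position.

0

Grundy values for pile A (subtraction set {3, 7}):
k:     0  1  2  3  4  5  6  7  8
g(k):  0  0  0  1  1  1  0  2  2
So g(8) = 2.
Grundy values for pile B (subtraction set {3, 6}):
g(0) = mex{} = 0
g(1) = mex{} = 0
g(2) = mex{} = 0
g(3) = mex{0} = 1
g(4) = mex{0} = 1
g(5) = mex{0} = 1
g(6) = mex{0,1} = 2
g(7) = mex{0,1} = 2
So g(7) = 2.
By the Sprague-Grundy theorem, the Grundy value of a sum of independent games is the XOR of the component values.
Combined value = 2 XOR 2 = 0.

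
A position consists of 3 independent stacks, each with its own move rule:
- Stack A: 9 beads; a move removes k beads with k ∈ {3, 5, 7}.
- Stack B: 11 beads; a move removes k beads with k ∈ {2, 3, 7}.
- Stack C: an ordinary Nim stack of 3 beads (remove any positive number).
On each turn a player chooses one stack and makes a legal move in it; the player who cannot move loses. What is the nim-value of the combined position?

0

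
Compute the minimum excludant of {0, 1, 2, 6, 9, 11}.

The values 0, 1, 2 are all present; 3 is the first non-negative integer missing from the set.

3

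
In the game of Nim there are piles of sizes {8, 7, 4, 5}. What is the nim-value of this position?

Compute the nim-sum pairwise:
8 ^ 7 = 15
15 ^ 4 = 11
11 ^ 5 = 14

14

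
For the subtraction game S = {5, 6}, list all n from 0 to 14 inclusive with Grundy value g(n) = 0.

Grundy values for subtraction set {5, 6}:
k:     0  1  2  3  4  5  6  7  8  9 10 11 12 13 14
g(k):  0  0  0  0  0  1  1  1  1  1  2  0  0  0  0
The P-positions (g = 0) in 0..14 are 0, 1, 2, 3, 4, 11, 12, 13, 14.

0, 1, 2, 3, 4, 11, 12, 13, 14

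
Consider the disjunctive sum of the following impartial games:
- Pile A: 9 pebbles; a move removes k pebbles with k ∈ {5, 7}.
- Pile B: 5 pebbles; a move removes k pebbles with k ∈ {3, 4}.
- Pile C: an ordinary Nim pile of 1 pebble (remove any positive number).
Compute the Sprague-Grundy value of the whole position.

1

Build the Grundy sequence for pile A with g(k) = mex{g(k−s) : s ∈ {5, 7}, s ≤ k}:
g(0) = mex{} = 0
g(1) = mex{} = 0
g(2) = mex{} = 0
g(3) = mex{} = 0
g(4) = mex{} = 0
g(5) = mex{0} = 1
g(6) = mex{0} = 1
g(7) = mex{0} = 1
g(8) = mex{0} = 1
g(9) = mex{0} = 1
So g(9) = 1.
Grundy values for pile B (subtraction set {3, 4}):
g(0) = mex{} = 0
g(1) = mex{} = 0
g(2) = mex{} = 0
g(3) = mex{0} = 1
g(4) = mex{0} = 1
g(5) = mex{0} = 1
So g(5) = 1.
Pile C is a plain Nim pile of size 1, so its Grundy value is 1.
By the Sprague-Grundy theorem, the Grundy value of a sum of independent games is the XOR of the component values.
Combined value = 1 XOR 1 XOR 1 = 1.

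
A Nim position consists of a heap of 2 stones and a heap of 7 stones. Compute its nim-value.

5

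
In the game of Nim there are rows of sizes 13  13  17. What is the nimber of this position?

17

Nim-sum: 13 ⊕ 13 ⊕ 17 = 17.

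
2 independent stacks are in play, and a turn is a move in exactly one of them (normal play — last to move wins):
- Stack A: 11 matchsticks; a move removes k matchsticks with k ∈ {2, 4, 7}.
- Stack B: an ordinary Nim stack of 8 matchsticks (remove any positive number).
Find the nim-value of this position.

9

Grundy values for stack A (subtraction set {2, 4, 7}):
k:     0  1  2  3  4  5  6  7  8  9 10 11
g(k):  0  0  1  1  2  2  0  3  1  0  2  1
So g(11) = 1.
Stack B is a plain Nim stack of size 8, so its Grundy value is 8.
By the Sprague-Grundy theorem, the Grundy value of a sum of independent games is the XOR of the component values.
Combined value = 1 ⊕ 8 = 9.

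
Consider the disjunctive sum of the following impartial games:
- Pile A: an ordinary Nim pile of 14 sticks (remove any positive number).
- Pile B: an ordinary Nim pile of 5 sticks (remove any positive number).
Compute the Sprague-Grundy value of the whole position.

11

Pile A is a plain Nim pile of size 14, so its Grundy value is 14.
Pile B is a plain Nim pile of size 5, so its Grundy value is 5.
By the Sprague-Grundy theorem, the Grundy value of a sum of independent games is the XOR of the component values.
Combined value = 14 XOR 5 = 11.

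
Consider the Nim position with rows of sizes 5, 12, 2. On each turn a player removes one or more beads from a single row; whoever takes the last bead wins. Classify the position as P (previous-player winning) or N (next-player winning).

Bitwise XOR of the heap sizes:
  0101  (5)
  1100  (12)
  0010  (2)
  ----
  1011  (11)
The nim-sum is 11 ≠ 0, so this is an N-position: the player to move can win.

N-position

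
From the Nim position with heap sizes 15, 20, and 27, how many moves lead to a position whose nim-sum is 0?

0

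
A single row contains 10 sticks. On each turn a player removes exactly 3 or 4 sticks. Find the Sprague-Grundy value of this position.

Grundy values for subtraction set {3, 4}:
g(0) = mex{} = 0
g(1) = mex{} = 0
g(2) = mex{} = 0
g(3) = mex{0} = 1
g(4) = mex{0} = 1
g(5) = mex{0} = 1
g(6) = mex{0,1} = 2
g(7) = mex{1} = 0
g(8) = mex{1} = 0
g(9) = mex{1,2} = 0
g(10) = mex{0,2} = 1
So g(10) = 1.

1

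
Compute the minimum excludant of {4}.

0

0 is not in the set, so the mex is 0.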